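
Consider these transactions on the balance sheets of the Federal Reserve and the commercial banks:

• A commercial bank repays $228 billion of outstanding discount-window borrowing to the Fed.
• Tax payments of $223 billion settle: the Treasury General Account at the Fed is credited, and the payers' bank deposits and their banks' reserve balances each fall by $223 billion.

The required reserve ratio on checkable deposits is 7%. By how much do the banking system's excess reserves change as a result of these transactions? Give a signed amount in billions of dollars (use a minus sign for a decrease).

-$435.39 billion

Discount-window repayment $228 billion: reserves −$228B, deposits 0.
Government account inflow $223 billion: reserves −$223B, deposits −$223B.
Totals: Δreserves = −$451B, Δdeposits = −$223B.
Δrequired reserves = 7% × −$223B = −$15.61B.
Δexcess reserves = Δreserves − Δrequired = −$451B − (−$15.61B) = -$435.39 billion.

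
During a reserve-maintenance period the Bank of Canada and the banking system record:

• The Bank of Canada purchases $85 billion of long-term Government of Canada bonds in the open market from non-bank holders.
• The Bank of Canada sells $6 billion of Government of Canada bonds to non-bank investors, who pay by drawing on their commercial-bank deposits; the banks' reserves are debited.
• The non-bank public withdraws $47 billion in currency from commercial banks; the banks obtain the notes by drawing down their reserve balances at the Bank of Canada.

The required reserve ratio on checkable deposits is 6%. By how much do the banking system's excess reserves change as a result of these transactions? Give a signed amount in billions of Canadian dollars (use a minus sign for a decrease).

+$30.08 billion

Asset purchase (from non-banks) $85 billion: reserves +$85B, deposits +$85B.
Asset sale (to non-banks) $6 billion: reserves −$6B, deposits −$6B.
Currency withdrawal $47 billion: reserves −$47B, deposits −$47B.
Totals: Δreserves = +$32B, Δdeposits = +$32B.
Δrequired reserves = 6% × +$32B = +$1.92B.
Δexcess reserves = Δreserves − Δrequired = +$32B − (+$1.92B) = +$30.08 billion.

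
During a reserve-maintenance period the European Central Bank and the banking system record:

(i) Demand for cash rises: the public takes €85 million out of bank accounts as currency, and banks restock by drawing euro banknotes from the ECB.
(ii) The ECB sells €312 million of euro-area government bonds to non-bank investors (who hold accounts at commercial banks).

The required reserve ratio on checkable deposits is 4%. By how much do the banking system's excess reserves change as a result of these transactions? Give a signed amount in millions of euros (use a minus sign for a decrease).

Currency withdrawal €85 million: reserves −€85M, deposits −€85M.
Asset sale (to non-banks) €312 million: reserves −€312M, deposits −€312M.
Totals: Δreserves = −€397M, Δdeposits = −€397M.
Δrequired reserves = 4% × −€397M = −€15.88M.
Δexcess reserves = Δreserves − Δrequired = −€397M − (−€15.88M) = -€381.12 million.

-€381.12 million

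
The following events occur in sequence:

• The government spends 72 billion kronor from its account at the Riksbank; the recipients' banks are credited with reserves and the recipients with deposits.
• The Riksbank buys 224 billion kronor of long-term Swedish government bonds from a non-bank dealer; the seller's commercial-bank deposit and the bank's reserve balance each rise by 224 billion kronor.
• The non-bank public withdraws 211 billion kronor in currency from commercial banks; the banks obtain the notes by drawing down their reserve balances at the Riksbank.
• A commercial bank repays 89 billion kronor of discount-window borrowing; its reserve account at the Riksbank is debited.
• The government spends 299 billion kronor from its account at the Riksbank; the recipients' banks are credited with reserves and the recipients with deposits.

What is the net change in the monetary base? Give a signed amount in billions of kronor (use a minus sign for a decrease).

+506 billion

Riksbank balance sheet:
  Assets:      Securities +224B, Loans to banks −89B
  Liabilities: Bank reserves +295B, Currency in circulation +211B, Government deposits −371B
Monetary base = currency + reserves: +211B + (+295B) = +506 billion.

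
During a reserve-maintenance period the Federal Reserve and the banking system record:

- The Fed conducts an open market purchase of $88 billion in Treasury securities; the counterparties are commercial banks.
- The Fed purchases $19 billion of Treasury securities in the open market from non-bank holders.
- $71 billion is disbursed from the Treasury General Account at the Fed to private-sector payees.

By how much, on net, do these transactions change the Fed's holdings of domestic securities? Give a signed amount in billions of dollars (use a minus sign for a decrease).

+$107 billion

OMO purchase (from banks) $88 billion: securities added to the Fed's portfolio → +$88B.
Asset purchase (from non-banks) $19 billion: securities added to the Fed's portfolio → +$19B.
Government spending $71 billion: the Fed's securities portfolio is untouched → 0.
Net: 88 + 19 + 0 = +$107 billion.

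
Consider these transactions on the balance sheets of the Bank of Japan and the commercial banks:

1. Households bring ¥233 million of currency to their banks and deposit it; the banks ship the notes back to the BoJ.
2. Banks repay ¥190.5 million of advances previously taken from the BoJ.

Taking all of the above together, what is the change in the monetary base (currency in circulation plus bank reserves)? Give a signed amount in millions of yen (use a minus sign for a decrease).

BoJ balance sheet:
  Assets:      Loans to banks −¥190.5M
  Liabilities: Bank reserves +¥42.5M, Currency in circulation −¥233M
Monetary base = currency + reserves: −¥233M + (+¥42.5M) = -¥190.5 million.

-¥190.5 million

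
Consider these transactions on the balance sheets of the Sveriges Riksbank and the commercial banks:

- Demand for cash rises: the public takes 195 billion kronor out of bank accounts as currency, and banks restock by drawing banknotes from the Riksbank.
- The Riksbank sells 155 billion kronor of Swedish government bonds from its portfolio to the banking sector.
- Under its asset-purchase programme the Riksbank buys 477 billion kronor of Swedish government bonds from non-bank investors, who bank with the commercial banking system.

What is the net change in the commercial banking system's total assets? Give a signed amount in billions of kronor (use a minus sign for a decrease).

Currency withdrawal 195 billion kronor: bank balance sheets shrink → −195B.
OMO sale (to banks) 155 billion kronor: just an asset swap on bank balance sheets → 0.
Asset purchase (from non-banks) 477 billion kronor: bank balance sheets expand → +477B.
Net: −195 + 0 + 477 = +282 billion.

+282 billion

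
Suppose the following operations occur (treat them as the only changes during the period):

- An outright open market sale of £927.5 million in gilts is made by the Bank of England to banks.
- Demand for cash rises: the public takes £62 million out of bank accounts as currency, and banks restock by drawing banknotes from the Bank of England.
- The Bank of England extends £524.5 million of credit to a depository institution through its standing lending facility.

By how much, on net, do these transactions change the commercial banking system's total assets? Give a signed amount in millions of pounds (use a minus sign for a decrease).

+£462.5 million

OMO sale (to banks) £927.5 million: just an asset swap on bank balance sheets → 0.
Currency withdrawal £62 million: bank balance sheets shrink → −£62M.
Discount-window loan £524.5 million: bank balance sheets expand → +£524.5M.
Net: 0 − 62 + 524.5 = +£462.5 million.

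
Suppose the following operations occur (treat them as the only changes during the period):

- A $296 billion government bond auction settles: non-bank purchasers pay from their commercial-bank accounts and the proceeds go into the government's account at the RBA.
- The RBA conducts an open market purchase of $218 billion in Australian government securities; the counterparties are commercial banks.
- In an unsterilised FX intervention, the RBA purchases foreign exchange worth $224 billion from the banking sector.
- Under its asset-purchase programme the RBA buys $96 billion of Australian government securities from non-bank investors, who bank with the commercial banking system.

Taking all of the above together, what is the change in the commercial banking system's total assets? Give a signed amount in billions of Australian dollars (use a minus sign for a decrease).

Government account inflow $296 billion: bank balance sheets shrink → −$296B.
OMO purchase (from banks) $218 billion: just an asset swap on bank balance sheets → 0.
FX purchase $224 billion: just an asset swap on bank balance sheets → 0.
Asset purchase (from non-banks) $96 billion: bank balance sheets expand → +$96B.
Net: −296 + 0 + 0 + 96 = -$200 billion.

-$200 billion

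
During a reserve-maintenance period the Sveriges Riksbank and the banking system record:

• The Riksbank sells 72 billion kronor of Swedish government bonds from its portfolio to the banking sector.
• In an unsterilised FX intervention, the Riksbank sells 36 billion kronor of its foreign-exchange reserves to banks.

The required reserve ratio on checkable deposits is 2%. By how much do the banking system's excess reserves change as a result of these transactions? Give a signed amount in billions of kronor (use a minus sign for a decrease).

OMO sale (to banks) 72 billion kronor: reserves −72B, deposits 0.
FX sale 36 billion kronor: reserves −36B, deposits 0.
Totals: Δreserves = −108B, Δdeposits = 0.
Δrequired reserves = 2% × 0 = 0.
Δexcess reserves = Δreserves − Δrequired = −108B − (0) = -108 billion.

-108 billion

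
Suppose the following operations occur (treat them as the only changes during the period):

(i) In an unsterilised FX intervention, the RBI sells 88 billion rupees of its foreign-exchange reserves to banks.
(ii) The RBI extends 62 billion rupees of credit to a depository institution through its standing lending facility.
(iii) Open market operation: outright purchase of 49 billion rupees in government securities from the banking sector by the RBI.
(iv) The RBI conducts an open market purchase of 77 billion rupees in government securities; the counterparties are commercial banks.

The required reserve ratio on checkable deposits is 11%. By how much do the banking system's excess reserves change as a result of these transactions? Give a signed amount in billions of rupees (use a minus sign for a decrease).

+100 billion

FX sale 88 billion rupees: reserves −88B, deposits 0.
Discount-window loan 62 billion rupees: reserves +62B, deposits 0.
OMO purchase (from banks) 49 billion rupees: reserves +49B, deposits 0.
OMO purchase (from banks) 77 billion rupees: reserves +77B, deposits 0.
Totals: Δreserves = +100B, Δdeposits = 0.
Δrequired reserves = 11% × 0 = 0.
Δexcess reserves = Δreserves − Δrequired = +100B − (0) = +100 billion.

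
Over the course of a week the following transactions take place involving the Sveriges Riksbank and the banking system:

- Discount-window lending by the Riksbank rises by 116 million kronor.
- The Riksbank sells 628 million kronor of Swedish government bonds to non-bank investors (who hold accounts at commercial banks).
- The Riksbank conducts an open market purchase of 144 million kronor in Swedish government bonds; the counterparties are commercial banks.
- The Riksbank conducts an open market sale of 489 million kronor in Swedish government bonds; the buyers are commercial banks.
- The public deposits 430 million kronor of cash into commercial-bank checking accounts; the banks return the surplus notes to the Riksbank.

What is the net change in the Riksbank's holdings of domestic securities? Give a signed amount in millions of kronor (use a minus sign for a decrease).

Discount-window loan 116 million kronor: the Riksbank's securities portfolio is untouched → 0.
Asset sale (to non-banks) 628 million kronor: securities removed from the Riksbank's portfolio → −628M.
OMO purchase (from banks) 144 million kronor: securities added to the Riksbank's portfolio → +144M.
OMO sale (to banks) 489 million kronor: securities removed from the Riksbank's portfolio → −489M.
Currency deposit 430 million kronor: the Riksbank's securities portfolio is untouched → 0.
Net: 0 − 628 + 144 − 489 + 0 = -973 million.

-973 million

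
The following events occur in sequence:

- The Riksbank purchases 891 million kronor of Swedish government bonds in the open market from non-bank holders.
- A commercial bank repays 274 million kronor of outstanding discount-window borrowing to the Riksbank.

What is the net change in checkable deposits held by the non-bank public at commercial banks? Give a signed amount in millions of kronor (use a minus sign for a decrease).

Asset purchase (from non-banks) 891 million kronor: non-bank counterparties' bank balances rise → +891M.
Discount-window repayment 274 million kronor: the counterparty is a bank, so public deposits are unchanged → 0.
Net: 891 + 0 = +891 million.

+891 million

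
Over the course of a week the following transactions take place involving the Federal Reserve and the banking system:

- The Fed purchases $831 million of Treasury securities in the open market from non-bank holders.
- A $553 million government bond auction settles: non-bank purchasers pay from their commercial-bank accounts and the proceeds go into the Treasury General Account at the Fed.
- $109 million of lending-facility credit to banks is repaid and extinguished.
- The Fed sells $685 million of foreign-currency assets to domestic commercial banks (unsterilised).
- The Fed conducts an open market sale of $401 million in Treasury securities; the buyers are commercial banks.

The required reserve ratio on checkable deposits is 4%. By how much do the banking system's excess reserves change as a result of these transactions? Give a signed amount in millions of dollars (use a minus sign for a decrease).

Asset purchase (from non-banks) $831 million: reserves +$831M, deposits +$831M.
Government account inflow $553 million: reserves −$553M, deposits −$553M.
Discount-window repayment $109 million: reserves −$109M, deposits 0.
FX sale $685 million: reserves −$685M, deposits 0.
OMO sale (to banks) $401 million: reserves −$401M, deposits 0.
Totals: Δreserves = −$917M, Δdeposits = +$278M.
Δrequired reserves = 4% × +$278M = +$11.12M.
Δexcess reserves = Δreserves − Δrequired = −$917M − (+$11.12M) = -$928.12 million.

-$928.12 million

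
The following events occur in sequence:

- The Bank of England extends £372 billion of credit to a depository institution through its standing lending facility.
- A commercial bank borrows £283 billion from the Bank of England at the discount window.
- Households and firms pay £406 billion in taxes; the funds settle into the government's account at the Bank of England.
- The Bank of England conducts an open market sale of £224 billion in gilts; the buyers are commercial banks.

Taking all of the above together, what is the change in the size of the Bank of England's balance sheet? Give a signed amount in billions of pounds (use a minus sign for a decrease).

Bank of England balance sheet:
  Assets:      Securities −£224B, Loans to banks +£655B
  Liabilities: Bank reserves +£25B, Government deposits +£406B
Commercial banking system:
  Assets:      Reserves at CB +£25B, Securities +£224B
  Liabilities: Checkable deposits −£406B, Borrowings from CB +£655B
Change in total Bank of England assets = +£431 billion.

+£431 billion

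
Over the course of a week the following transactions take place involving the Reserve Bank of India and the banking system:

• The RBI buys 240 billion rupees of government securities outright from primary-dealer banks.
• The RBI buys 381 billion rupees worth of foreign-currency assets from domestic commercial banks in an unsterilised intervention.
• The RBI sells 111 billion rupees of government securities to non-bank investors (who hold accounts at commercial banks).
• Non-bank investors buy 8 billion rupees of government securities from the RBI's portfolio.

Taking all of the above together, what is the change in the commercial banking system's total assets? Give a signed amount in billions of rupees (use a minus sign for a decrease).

OMO purchase (from banks) 240 billion rupees: just an asset swap on bank balance sheets → 0.
FX purchase 381 billion rupees: just an asset swap on bank balance sheets → 0.
Asset sale (to non-banks) 111 billion rupees: bank balance sheets shrink → −111B.
Asset sale (to non-banks) 8 billion rupees: bank balance sheets shrink → −8B.
Net: 0 + 0 − 111 − 8 = -119 billion.

-119 billion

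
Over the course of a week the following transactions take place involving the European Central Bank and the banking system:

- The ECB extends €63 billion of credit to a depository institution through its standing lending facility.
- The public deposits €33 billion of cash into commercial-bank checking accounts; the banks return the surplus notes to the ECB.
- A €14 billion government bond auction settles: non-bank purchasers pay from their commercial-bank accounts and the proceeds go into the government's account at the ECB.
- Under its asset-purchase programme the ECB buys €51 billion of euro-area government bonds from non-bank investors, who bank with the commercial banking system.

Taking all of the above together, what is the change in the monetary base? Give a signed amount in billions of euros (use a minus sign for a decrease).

+€100 billion

ECB balance sheet:
  Assets:      Securities +€51B, Loans to banks +€63B
  Liabilities: Bank reserves +€133B, Currency in circulation −€33B, Government deposits +€14B
Monetary base = currency + reserves: −€33B + (+€133B) = +€100 billion.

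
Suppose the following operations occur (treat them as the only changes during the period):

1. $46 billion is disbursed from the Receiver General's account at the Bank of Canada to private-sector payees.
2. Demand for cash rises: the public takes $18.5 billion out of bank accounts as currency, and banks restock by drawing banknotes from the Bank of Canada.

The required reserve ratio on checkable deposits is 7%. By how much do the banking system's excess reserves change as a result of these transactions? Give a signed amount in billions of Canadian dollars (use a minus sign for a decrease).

+$25.575 billion

Government spending $46 billion: reserves +$46B, deposits +$46B.
Currency withdrawal $18.5 billion: reserves −$18.5B, deposits −$18.5B.
Totals: Δreserves = +$27.5B, Δdeposits = +$27.5B.
Δrequired reserves = 7% × +$27.5B = +$1.925B.
Δexcess reserves = Δreserves − Δrequired = +$27.5B − (+$1.925B) = +$25.575 billion.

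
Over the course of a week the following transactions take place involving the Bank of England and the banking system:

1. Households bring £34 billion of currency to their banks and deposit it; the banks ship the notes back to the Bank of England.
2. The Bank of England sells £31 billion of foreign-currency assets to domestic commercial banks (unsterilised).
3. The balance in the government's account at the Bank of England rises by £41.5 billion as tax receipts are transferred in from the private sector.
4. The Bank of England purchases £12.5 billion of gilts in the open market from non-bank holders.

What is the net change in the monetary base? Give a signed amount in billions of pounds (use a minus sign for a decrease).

Currency deposit £34 billion: just a shift between currency and reserves — both are base money → 0.
FX sale £31 billion: Bank of England balance sheet contracts → −£31B.
Government account inflow £41.5 billion: reserves shift to a non-base liability → −£41.5B.
Asset purchase (from non-banks) £12.5 billion: Bank of England balance sheet expands → +£12.5B.
Net: 0 − 31 − 41.5 + 12.5 = -£60 billion.

-£60 billion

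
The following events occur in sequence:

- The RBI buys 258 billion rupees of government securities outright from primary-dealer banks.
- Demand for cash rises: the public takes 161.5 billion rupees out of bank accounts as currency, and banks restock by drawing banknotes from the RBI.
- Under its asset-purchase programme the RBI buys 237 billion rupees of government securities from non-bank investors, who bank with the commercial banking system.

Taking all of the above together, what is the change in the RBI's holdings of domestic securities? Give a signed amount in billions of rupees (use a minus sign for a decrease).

RBI balance sheet:
  Assets:      Securities +495B
  Liabilities: Bank reserves +333.5B, Currency in circulation +161.5B
So the change in the RBI's holdings of domestic securities is +495 billion.

+495 billion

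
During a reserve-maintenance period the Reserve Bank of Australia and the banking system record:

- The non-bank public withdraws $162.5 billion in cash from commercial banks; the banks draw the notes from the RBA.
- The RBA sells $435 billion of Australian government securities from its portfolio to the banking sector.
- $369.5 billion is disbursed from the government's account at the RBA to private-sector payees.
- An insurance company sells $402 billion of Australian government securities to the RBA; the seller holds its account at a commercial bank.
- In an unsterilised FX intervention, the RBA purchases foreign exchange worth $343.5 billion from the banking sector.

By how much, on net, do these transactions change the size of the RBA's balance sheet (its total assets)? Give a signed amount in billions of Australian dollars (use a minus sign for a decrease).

RBA balance sheet:
  Assets:      Securities −$33B, Foreign assets +$343.5B
  Liabilities: Bank reserves +$517.5B, Currency in circulation +$162.5B, Government deposits −$369.5B
Change in total RBA assets = +$310.5 billion.

+$310.5 billion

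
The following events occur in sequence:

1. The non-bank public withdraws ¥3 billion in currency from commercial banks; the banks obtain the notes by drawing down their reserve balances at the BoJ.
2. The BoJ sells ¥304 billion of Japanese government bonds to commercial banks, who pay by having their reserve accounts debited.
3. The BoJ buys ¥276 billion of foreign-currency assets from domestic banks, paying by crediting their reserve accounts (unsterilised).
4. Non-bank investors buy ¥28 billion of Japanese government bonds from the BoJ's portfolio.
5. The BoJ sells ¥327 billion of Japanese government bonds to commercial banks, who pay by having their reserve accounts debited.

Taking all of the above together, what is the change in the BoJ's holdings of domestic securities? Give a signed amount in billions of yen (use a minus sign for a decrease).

-¥659 billion

Currency withdrawal ¥3 billion: the BoJ's securities portfolio is untouched → 0.
OMO sale (to banks) ¥304 billion: securities removed from the BoJ's portfolio → −¥304B.
FX purchase ¥276 billion: the BoJ's securities portfolio is untouched → 0.
Asset sale (to non-banks) ¥28 billion: securities removed from the BoJ's portfolio → −¥28B.
OMO sale (to banks) ¥327 billion: securities removed from the BoJ's portfolio → −¥327B.
Net: 0 − 304 + 0 − 28 − 327 = -¥659 billion.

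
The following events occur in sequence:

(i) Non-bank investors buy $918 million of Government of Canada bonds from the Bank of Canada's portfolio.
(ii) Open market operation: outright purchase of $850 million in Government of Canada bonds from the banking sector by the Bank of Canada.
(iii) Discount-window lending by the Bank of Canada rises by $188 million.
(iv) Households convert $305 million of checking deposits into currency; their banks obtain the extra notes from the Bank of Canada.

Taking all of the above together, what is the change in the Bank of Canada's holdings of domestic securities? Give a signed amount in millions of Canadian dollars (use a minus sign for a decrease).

-$68 million

Asset sale (to non-banks) $918 million: securities removed from the Bank of Canada's portfolio → −$918M.
OMO purchase (from banks) $850 million: securities added to the Bank of Canada's portfolio → +$850M.
Discount-window loan $188 million: the Bank of Canada's securities portfolio is untouched → 0.
Currency withdrawal $305 million: the Bank of Canada's securities portfolio is untouched → 0.
Net: −918 + 850 + 0 + 0 = -$68 million.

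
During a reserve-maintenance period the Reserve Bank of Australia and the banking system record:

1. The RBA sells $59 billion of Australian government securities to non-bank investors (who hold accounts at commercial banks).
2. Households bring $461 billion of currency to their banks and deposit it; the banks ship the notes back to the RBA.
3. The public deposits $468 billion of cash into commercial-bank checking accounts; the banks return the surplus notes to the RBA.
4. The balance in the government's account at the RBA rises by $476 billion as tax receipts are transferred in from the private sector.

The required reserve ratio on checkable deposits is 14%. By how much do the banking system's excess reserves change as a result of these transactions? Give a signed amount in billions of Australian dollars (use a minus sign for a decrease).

Asset sale (to non-banks) $59 billion: reserves −$59B, deposits −$59B.
Currency deposit $461 billion: reserves +$461B, deposits +$461B.
Currency deposit $468 billion: reserves +$468B, deposits +$468B.
Government account inflow $476 billion: reserves −$476B, deposits −$476B.
Totals: Δreserves = +$394B, Δdeposits = +$394B.
Δrequired reserves = 14% × +$394B = +$55.16B.
Δexcess reserves = Δreserves − Δrequired = +$394B − (+$55.16B) = +$338.84 billion.

+$338.84 billion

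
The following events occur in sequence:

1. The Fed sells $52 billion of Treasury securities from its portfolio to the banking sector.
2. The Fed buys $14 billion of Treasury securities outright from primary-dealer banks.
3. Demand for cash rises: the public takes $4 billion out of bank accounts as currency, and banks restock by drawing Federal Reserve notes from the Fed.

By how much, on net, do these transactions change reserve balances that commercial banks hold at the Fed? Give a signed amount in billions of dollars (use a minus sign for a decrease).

-$42 billion

OMO sale (to banks) $52 billion: the buying banks pay out of their reserve balances → −$52B.
OMO purchase (from banks) $14 billion: the Fed pays by crediting reserve accounts → +$14B.
Currency withdrawal $4 billion: banks swap reserves for currency → −$4B.
Net: −52 + 14 − 4 = -$42 billion.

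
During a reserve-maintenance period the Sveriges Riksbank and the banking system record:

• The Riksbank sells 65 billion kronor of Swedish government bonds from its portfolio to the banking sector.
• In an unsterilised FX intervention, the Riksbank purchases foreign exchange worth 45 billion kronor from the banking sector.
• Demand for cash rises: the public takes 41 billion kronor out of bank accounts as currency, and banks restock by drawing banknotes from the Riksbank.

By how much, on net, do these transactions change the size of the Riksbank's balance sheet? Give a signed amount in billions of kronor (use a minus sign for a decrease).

OMO sale (to banks) 65 billion kronor: a Riksbank asset is shed → −65B.
FX purchase 45 billion kronor: a Riksbank asset is acquired → +45B.
Currency withdrawal 41 billion kronor: only the composition of liabilities changes → 0.
Net: −65 + 45 + 0 = -20 billion.

-20 billion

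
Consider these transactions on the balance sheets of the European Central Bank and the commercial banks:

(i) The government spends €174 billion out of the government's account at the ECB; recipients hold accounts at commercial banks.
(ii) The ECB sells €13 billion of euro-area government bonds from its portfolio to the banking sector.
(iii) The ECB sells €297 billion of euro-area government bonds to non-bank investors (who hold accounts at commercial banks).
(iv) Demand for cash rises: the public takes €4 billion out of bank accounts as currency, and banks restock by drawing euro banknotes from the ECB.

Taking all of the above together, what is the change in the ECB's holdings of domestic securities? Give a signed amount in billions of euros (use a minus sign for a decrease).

Government spending €174 billion: the ECB's securities portfolio is untouched → 0.
OMO sale (to banks) €13 billion: securities removed from the ECB's portfolio → −€13B.
Asset sale (to non-banks) €297 billion: securities removed from the ECB's portfolio → −€297B.
Currency withdrawal €4 billion: the ECB's securities portfolio is untouched → 0.
Net: 0 − 13 − 297 + 0 = -€310 billion.

-€310 billion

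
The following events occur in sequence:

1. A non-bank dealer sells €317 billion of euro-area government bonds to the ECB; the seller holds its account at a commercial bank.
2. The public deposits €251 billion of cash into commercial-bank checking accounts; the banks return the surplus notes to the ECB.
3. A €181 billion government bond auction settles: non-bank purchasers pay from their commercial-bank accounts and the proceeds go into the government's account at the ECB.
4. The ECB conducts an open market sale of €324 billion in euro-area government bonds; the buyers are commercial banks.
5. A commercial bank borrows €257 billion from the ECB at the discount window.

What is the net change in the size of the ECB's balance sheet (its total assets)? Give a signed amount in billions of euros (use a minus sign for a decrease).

Asset purchase (from non-banks) €317 billion: an ECB asset is acquired → +€317B.
Currency deposit €251 billion: only the composition of liabilities changes → 0.
Government account inflow €181 billion: only the composition of liabilities changes → 0.
OMO sale (to banks) €324 billion: an ECB asset is shed → −€324B.
Discount-window loan €257 billion: an ECB asset is acquired → +€257B.
Net: 317 + 0 + 0 − 324 + 257 = +€250 billion.

+€250 billion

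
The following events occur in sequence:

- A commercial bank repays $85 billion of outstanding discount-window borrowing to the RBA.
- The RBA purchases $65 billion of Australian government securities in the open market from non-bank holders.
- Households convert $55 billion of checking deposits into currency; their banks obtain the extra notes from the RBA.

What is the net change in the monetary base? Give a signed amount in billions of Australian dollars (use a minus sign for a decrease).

Discount-window repayment $85 billion: RBA balance sheet contracts → −$85B.
Asset purchase (from non-banks) $65 billion: RBA balance sheet expands → +$65B.
Currency withdrawal $55 billion: just a shift between currency and reserves — both are base money → 0.
Net: −85 + 65 + 0 = -$20 billion.

-$20 billion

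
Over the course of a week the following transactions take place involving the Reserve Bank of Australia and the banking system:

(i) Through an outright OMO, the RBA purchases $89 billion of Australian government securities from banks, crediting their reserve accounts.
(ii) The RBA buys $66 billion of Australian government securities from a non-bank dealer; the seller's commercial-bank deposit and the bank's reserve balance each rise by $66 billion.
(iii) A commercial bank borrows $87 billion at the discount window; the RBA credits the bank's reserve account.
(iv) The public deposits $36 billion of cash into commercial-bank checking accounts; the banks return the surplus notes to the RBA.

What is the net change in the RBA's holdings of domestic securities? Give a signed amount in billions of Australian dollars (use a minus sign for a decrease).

RBA balance sheet:
  Assets:      Securities +$155B, Loans to banks +$87B
  Liabilities: Bank reserves +$278B, Currency in circulation −$36B
So the change in the RBA's holdings of domestic securities is +$155 billion.

+$155 billion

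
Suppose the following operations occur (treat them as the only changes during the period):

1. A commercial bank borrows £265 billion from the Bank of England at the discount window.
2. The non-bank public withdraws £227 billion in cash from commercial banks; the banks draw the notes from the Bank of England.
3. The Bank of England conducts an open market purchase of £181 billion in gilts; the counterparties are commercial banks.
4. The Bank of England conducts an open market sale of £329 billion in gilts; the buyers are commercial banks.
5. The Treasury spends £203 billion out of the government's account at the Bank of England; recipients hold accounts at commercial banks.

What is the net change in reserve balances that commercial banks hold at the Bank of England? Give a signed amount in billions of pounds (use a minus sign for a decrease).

Discount-window loan £265 billion: the loan is credited to the bank's reserve account → +£265B.
Currency withdrawal £227 billion: banks swap reserves for currency → −£227B.
OMO purchase (from banks) £181 billion: the Bank of England pays by crediting reserve accounts → +£181B.
OMO sale (to banks) £329 billion: the buying banks pay out of their reserve balances → −£329B.
Government spending £203 billion: government payments flow into bank reserve accounts → +£203B.
Net: 265 − 227 + 181 − 329 + 203 = +£93 billion.

+£93 billion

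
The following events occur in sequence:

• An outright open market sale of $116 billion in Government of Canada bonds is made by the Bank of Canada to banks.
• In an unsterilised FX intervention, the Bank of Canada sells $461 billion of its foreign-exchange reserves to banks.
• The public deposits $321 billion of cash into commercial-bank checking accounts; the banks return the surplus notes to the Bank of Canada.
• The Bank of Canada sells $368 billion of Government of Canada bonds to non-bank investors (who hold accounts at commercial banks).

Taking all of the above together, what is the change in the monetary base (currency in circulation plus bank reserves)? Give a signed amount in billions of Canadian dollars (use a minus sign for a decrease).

OMO sale (to banks) $116 billion: Bank of Canada balance sheet contracts → −$116B.
FX sale $461 billion: Bank of Canada balance sheet contracts → −$461B.
Currency deposit $321 billion: just a shift between currency and reserves — both are base money → 0.
Asset sale (to non-banks) $368 billion: Bank of Canada balance sheet contracts → −$368B.
Net: −116 − 461 + 0 − 368 = -$945 billion.

-$945 billion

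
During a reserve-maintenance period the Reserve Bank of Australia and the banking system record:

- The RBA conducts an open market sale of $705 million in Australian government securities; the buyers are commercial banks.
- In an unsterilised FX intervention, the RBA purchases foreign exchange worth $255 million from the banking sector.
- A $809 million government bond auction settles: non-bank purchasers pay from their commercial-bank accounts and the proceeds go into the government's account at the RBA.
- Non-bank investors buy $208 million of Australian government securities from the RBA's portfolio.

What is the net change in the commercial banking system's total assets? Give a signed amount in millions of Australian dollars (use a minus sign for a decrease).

-$1017 million

RBA balance sheet:
  Assets:      Securities −$913M, Foreign assets +$255M
  Liabilities: Bank reserves −$1467M, Government deposits +$809M
Commercial banking system:
  Assets:      Reserves at CB −$1467M, Securities +$705M, Foreign assets −$255M
  Liabilities: Checkable deposits −$1017M
Change in total bank assets = -$1017 million.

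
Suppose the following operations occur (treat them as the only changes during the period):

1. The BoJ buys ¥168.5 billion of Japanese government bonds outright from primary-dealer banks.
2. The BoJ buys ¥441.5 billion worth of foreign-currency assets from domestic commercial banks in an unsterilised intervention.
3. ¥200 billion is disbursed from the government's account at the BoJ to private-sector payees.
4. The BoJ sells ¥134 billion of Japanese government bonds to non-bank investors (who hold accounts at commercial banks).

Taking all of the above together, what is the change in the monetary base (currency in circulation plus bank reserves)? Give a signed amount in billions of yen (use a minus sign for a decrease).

+¥676 billion

OMO purchase (from banks) ¥168.5 billion: BoJ balance sheet expands → +¥168.5B.
FX purchase ¥441.5 billion: BoJ balance sheet expands → +¥441.5B.
Government spending ¥200 billion: a non-base liability converts back to reserves → +¥200B.
Asset sale (to non-banks) ¥134 billion: BoJ balance sheet contracts → −¥134B.
Net: 168.5 + 441.5 + 200 − 134 = +¥676 billion.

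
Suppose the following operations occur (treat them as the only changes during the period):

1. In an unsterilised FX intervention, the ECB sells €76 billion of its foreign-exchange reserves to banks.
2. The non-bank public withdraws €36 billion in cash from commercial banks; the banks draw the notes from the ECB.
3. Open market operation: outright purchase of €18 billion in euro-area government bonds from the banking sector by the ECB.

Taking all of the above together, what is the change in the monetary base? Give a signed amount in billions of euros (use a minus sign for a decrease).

-€58 billion

FX sale €76 billion: ECB balance sheet contracts → −€76B.
Currency withdrawal €36 billion: just a shift between currency and reserves — both are base money → 0.
OMO purchase (from banks) €18 billion: ECB balance sheet expands → +€18B.
Net: −76 + 0 + 18 = -€58 billion.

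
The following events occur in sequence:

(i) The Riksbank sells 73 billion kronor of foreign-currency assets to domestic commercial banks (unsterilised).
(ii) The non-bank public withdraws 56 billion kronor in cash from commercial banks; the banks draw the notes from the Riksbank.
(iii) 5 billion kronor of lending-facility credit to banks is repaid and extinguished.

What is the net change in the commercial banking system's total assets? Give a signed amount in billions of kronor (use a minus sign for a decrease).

-61 billion

Riksbank balance sheet:
  Assets:      Loans to banks −5B, Foreign assets −73B
  Liabilities: Bank reserves −134B, Currency in circulation +56B
Commercial banking system:
  Assets:      Reserves at CB −134B, Foreign assets +73B
  Liabilities: Checkable deposits −56B, Borrowings from CB −5B
Change in total bank assets = -61 billion.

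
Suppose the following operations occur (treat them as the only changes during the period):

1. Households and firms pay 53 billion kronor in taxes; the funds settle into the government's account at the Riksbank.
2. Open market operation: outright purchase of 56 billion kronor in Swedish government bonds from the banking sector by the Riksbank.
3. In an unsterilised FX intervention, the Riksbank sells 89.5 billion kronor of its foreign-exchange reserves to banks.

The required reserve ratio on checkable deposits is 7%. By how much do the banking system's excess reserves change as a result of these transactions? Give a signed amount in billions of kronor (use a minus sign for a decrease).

-82.79 billion

Government account inflow 53 billion kronor: reserves −53B, deposits −53B.
OMO purchase (from banks) 56 billion kronor: reserves +56B, deposits 0.
FX sale 89.5 billion kronor: reserves −89.5B, deposits 0.
Totals: Δreserves = −86.5B, Δdeposits = −53B.
Δrequired reserves = 7% × −53B = −3.71B.
Δexcess reserves = Δreserves − Δrequired = −86.5B − (−3.71B) = -82.79 billion.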